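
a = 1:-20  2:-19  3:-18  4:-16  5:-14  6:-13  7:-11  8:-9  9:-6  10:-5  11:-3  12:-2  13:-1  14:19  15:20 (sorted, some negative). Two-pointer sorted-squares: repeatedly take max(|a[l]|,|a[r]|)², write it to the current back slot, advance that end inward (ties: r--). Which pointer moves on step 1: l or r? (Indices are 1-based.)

r

[1,15] |-20|<=|20| out[15]=400 → r--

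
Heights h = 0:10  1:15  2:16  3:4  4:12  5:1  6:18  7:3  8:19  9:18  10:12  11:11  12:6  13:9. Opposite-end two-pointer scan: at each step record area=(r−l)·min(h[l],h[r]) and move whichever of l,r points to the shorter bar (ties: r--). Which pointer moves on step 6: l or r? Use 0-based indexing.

l=0 r=13: min(10,9)*13=117 best=117 *, r--
l=0 r=12: min(10,6)*12=72 best=117, r--
l=0 r=11: min(10,11)*11=110 best=117, l++
l=1 r=11: min(15,11)*10=110 best=117, r--
l=1 r=10: min(15,12)*9=108 best=117, r--
l=1 r=9: min(15,18)*8=120 best=120 *, l++

l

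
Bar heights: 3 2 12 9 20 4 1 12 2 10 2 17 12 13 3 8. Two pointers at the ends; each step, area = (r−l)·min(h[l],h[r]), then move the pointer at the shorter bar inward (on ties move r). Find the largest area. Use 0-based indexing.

max area = 132

[0,15] min(3,8)*15=45 best=45 * → l++
[1,15] min(2,8)*14=28 best=45 → l++
[2,15] min(12,8)*13=104 best=104 * → r--
[2,14] min(12,3)*12=36 best=104 → r--
[2,13] min(12,13)*11=132 best=132 * → l++
[3,13] min(9,13)*10=90 best=132 → l++
[4,13] min(20,13)*9=117 best=132 → r--
[4,12] min(20,12)*8=96 best=132 → r--
[4,11] min(20,17)*7=119 best=132 → r--
[4,10] min(20,2)*6=12 best=132 → r--
[4,9] min(20,10)*5=50 best=132 → r--
[4,8] min(20,2)*4=8 best=132 → r--
[4,7] min(20,12)*3=36 best=132 → r--
[4,6] min(20,1)*2=2 best=132 → r--
[4,5] min(20,4)*1=4 best=132 → r--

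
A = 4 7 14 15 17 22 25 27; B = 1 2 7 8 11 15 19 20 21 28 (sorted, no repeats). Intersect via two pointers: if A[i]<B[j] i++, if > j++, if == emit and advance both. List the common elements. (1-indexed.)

intersection = [7, 15]

i=1 j=1: 4>1, j++
i=1 j=2: 4>2, j++
i=1 j=3: 4<7, i++
i=2 j=3: 7==7 emit, i++,j++
i=3 j=4: 14>8, j++
i=3 j=5: 14>11, j++
i=3 j=6: 14<15, i++
i=4 j=6: 15==15 emit, i++,j++
i=5 j=7: 17<19, i++
i=6 j=7: 22>19, j++
i=6 j=8: 22>20, j++
i=6 j=9: 22>21, j++
i=6 j=10: 22<28, i++
i=7 j=10: 25<28, i++
i=8 j=10: 27<28, i++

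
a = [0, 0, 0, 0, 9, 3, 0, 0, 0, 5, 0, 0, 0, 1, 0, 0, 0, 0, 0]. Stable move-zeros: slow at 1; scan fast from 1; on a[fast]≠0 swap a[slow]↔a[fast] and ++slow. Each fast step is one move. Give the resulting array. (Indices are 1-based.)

[9, 3, 5, 1, 0, 0, 0, 0, 0, 0, 0, 0, 0, 0, 0, 0, 0, 0, 0]

slow=1 fast=1: a[fast]=0, fast++
slow=1 fast=2: a[fast]=0, fast++
slow=1 fast=3: a[fast]=0, fast++
slow=1 fast=4: a[fast]=0, fast++
slow=1 fast=5: a[fast]=9≠0 swap→a[1]=9, slow++,fast++
slow=2 fast=6: a[fast]=3≠0 swap→a[2]=3, slow++,fast++
slow=3 fast=7: a[fast]=0, fast++
slow=3 fast=8: a[fast]=0, fast++
slow=3 fast=9: a[fast]=0, fast++
slow=3 fast=10: a[fast]=5≠0 swap→a[3]=5, slow++,fast++
slow=4 fast=11: a[fast]=0, fast++
slow=4 fast=12: a[fast]=0, fast++
slow=4 fast=13: a[fast]=0, fast++
slow=4 fast=14: a[fast]=1≠0 swap→a[4]=1, slow++,fast++
slow=5 fast=15: a[fast]=0, fast++
slow=5 fast=16: a[fast]=0, fast++
slow=5 fast=17: a[fast]=0, fast++
slow=5 fast=18: a[fast]=0, fast++
slow=5 fast=19: a[fast]=0, fast++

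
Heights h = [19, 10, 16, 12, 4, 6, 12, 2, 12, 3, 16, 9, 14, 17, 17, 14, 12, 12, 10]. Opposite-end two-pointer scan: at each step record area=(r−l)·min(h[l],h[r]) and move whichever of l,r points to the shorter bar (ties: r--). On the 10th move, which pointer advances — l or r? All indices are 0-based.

r

l=0 r=18: min(19,10)*18=180 best=180 *, r--
l=0 r=17: min(19,12)*17=204 best=204 *, r--
l=0 r=16: min(19,12)*16=192 best=204, r--
l=0 r=15: min(19,14)*15=210 best=210 *, r--
l=0 r=14: min(19,17)*14=238 best=238 *, r--
l=0 r=13: min(19,17)*13=221 best=238, r--
l=0 r=12: min(19,14)*12=168 best=238, r--
l=0 r=11: min(19,9)*11=99 best=238, r--
l=0 r=10: min(19,16)*10=160 best=238, r--
l=0 r=9: min(19,3)*9=27 best=238, r--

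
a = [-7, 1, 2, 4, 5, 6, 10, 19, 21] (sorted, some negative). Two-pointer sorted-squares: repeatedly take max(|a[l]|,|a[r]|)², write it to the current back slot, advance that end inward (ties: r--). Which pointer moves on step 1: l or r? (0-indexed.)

l=0 r=8: |-7|<=|21| out[8]=441, r--

r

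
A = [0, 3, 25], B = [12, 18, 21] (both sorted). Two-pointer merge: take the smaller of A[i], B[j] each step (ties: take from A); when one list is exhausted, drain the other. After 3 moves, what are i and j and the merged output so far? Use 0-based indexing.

i=2, j=1, merged so far=[0, 3, 12]

[i=0,j=0] A[i]=0<=B[j]=12 take 0 → i++
[i=1,j=0] A[i]=3<=B[j]=12 take 3 → i++
[i=2,j=0] A[i]=25>B[j]=12 take 12 → j++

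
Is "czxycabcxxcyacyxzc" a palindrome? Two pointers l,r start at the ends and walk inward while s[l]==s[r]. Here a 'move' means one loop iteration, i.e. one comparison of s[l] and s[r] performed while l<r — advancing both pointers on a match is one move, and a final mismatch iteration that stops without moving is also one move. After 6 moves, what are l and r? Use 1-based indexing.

[1,18] 'c'=='c' → l++,r--
[2,17] 'z'=='z' → l++,r--
[3,16] 'x'=='x' → l++,r--
[4,15] 'y'=='y' → l++,r--
[5,14] 'c'=='c' → l++,r--
[6,13] 'a'=='a' → l++,r--

l=7, r=12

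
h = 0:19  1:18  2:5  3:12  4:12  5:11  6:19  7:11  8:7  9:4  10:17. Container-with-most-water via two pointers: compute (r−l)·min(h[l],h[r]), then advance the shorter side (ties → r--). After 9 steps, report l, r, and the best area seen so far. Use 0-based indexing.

[0,10] min(19,17)*10=170 best=170 * → r--
[0,9] min(19,4)*9=36 best=170 → r--
[0,8] min(19,7)*8=56 best=170 → r--
[0,7] min(19,11)*7=77 best=170 → r--
[0,6] min(19,19)*6=114 best=170 → r--
[0,5] min(19,11)*5=55 best=170 → r--
[0,4] min(19,12)*4=48 best=170 → r--
[0,3] min(19,12)*3=36 best=170 → r--
[0,2] min(19,5)*2=10 best=170 → r--

l=0, r=1, best area=170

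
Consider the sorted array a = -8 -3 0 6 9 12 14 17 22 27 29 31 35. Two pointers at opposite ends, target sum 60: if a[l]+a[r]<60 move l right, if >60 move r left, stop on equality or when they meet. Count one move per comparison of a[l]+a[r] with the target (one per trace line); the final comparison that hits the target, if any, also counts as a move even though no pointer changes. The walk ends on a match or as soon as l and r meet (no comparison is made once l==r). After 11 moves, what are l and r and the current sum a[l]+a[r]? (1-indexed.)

l=11, r=12, sum=60

[1,13] -8+35=27 <60 → l++
[2,13] -3+35=32 <60 → l++
[3,13] 0+35=35 <60 → l++
[4,13] 6+35=41 <60 → l++
[5,13] 9+35=44 <60 → l++
[6,13] 12+35=47 <60 → l++
[7,13] 14+35=49 <60 → l++
[8,13] 17+35=52 <60 → l++
[9,13] 22+35=57 <60 → l++
[10,13] 27+35=62 >60 → r--
[10,12] 27+31=58 <60 → l++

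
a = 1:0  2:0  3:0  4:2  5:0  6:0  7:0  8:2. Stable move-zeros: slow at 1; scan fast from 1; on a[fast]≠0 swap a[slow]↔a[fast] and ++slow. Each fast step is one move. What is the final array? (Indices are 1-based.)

(s=1,f=1) a[fast]=0 → fast++
(s=1,f=2) a[fast]=0 → fast++
(s=1,f=3) a[fast]=0 → fast++
(s=1,f=4) a[fast]=2≠0 swap→a[1]=2 → slow++,fast++
(s=2,f=5) a[fast]=0 → fast++
(s=2,f=6) a[fast]=0 → fast++
(s=2,f=7) a[fast]=0 → fast++
(s=2,f=8) a[fast]=2≠0 swap→a[2]=2 → slow++,fast++

[2, 2, 0, 0, 0, 0, 0, 0]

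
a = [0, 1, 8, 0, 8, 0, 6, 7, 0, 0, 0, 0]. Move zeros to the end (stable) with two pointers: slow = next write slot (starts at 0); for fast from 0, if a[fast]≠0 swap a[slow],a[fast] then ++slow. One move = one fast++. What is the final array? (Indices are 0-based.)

[1, 8, 8, 6, 7, 0, 0, 0, 0, 0, 0, 0]

(s=0,f=0) a[fast]=0 → fast++
(s=0,f=1) a[fast]=1≠0 swap→a[0]=1 → slow++,fast++
(s=1,f=2) a[fast]=8≠0 swap→a[1]=8 → slow++,fast++
(s=2,f=3) a[fast]=0 → fast++
(s=2,f=4) a[fast]=8≠0 swap→a[2]=8 → slow++,fast++
(s=3,f=5) a[fast]=0 → fast++
(s=3,f=6) a[fast]=6≠0 swap→a[3]=6 → slow++,fast++
(s=4,f=7) a[fast]=7≠0 swap→a[4]=7 → slow++,fast++
(s=5,f=8) a[fast]=0 → fast++
(s=5,f=9) a[fast]=0 → fast++
(s=5,f=10) a[fast]=0 → fast++
(s=5,f=11) a[fast]=0 → fast++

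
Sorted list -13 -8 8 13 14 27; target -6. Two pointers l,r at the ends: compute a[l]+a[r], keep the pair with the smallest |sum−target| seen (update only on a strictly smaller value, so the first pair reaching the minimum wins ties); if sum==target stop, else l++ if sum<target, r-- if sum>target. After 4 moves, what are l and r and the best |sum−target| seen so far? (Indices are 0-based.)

l=0 r=5: -13+27=14 d=20 *, r--
l=0 r=4: -13+14=1 d=7 *, r--
l=0 r=3: -13+13=0 d=6 *, r--
l=0 r=2: -13+8=-5 d=1 *, r--

l=0, r=1, best |Δ|=1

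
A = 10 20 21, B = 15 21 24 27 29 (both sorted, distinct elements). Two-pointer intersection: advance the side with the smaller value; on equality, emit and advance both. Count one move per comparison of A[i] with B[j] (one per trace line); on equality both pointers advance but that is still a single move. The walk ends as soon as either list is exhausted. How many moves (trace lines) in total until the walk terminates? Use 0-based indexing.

[i=0,j=0] 10<15 → i++
[i=1,j=0] 20>15 → j++
[i=1,j=1] 20<21 → i++
[i=2,j=1] 21==21 emit → i++,j++

4 moves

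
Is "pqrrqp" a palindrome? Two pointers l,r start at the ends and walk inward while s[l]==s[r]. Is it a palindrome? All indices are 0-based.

palindrome

[0,5] 'p'=='p' → l++,r--
[1,4] 'q'=='q' → l++,r--
[2,3] 'r'=='r' → l++,r--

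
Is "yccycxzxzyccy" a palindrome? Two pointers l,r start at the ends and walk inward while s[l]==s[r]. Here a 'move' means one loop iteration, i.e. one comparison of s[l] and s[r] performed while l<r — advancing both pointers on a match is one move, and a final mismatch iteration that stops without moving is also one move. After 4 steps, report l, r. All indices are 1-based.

l=1 r=13: 'y'=='y', l++,r--
l=2 r=12: 'c'=='c', l++,r--
l=3 r=11: 'c'=='c', l++,r--
l=4 r=10: 'y'=='y', l++,r--

l=5, r=9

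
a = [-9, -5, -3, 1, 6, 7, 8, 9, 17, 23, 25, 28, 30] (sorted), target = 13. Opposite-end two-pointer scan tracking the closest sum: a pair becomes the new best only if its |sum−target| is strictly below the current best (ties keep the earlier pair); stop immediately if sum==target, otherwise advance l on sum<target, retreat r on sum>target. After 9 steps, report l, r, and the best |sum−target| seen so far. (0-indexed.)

l=0 r=12: -9+30=21 d=8 *, r--
l=0 r=11: -9+28=19 d=6 *, r--
l=0 r=10: -9+25=16 d=3 *, r--
l=0 r=9: -9+23=14 d=1 *, r--
l=0 r=8: -9+17=8 d=5, l++
l=1 r=8: -5+17=12 d=1, l++
l=2 r=8: -3+17=14 d=1, r--
l=2 r=7: -3+9=6 d=7, l++
l=3 r=7: 1+9=10 d=3, l++

l=4, r=7, best |Δ|=1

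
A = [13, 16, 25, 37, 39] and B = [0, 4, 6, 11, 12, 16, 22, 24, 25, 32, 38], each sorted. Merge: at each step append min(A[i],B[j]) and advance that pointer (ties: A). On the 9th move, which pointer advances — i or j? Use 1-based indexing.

[i=1,j=1] A[i]=13>B[j]=0 take 0 → j++
[i=1,j=2] A[i]=13>B[j]=4 take 4 → j++
[i=1,j=3] A[i]=13>B[j]=6 take 6 → j++
[i=1,j=4] A[i]=13>B[j]=11 take 11 → j++
[i=1,j=5] A[i]=13>B[j]=12 take 12 → j++
[i=1,j=6] A[i]=13<=B[j]=16 take 13 → i++
[i=2,j=6] A[i]=16<=B[j]=16 take 16 → i++
[i=3,j=6] A[i]=25>B[j]=16 take 16 → j++
[i=3,j=7] A[i]=25>B[j]=22 take 22 → j++

j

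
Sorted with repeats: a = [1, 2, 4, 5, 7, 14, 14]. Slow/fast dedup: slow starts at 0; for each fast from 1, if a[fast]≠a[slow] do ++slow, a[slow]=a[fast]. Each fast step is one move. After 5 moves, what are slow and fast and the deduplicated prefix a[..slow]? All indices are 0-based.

(s=0,f=1) a[fast]=2≠a[slow]=1 write a[1]=2 → slow++,fast++
(s=1,f=2) a[fast]=4≠a[slow]=2 write a[2]=4 → slow++,fast++
(s=2,f=3) a[fast]=5≠a[slow]=4 write a[3]=5 → slow++,fast++
(s=3,f=4) a[fast]=7≠a[slow]=5 write a[4]=7 → slow++,fast++
(s=4,f=5) a[fast]=14≠a[slow]=7 write a[5]=14 → slow++,fast++

slow=5, fast=6, prefix=[1, 2, 4, 5, 7, 14]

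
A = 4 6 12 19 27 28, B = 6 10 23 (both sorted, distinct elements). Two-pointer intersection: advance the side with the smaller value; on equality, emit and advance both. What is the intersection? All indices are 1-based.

intersection = [6]

i=1 j=1: 4<6, i++
i=2 j=1: 6==6 emit, i++,j++
i=3 j=2: 12>10, j++
i=3 j=3: 12<23, i++
i=4 j=3: 19<23, i++
i=5 j=3: 27>23, j++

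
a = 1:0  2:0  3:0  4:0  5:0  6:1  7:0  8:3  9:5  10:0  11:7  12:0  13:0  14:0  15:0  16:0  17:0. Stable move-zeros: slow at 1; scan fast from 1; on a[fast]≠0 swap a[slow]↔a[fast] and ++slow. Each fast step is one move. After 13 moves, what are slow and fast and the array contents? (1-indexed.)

slow=5, fast=14, a=[1, 3, 5, 7, 0, 0, 0, 0, 0, 0, 0, 0, 0, 0, 0, 0, 0]

(s=1,f=1) a[fast]=0 → fast++
(s=1,f=2) a[fast]=0 → fast++
(s=1,f=3) a[fast]=0 → fast++
(s=1,f=4) a[fast]=0 → fast++
(s=1,f=5) a[fast]=0 → fast++
(s=1,f=6) a[fast]=1≠0 swap→a[1]=1 → slow++,fast++
(s=2,f=7) a[fast]=0 → fast++
(s=2,f=8) a[fast]=3≠0 swap→a[2]=3 → slow++,fast++
(s=3,f=9) a[fast]=5≠0 swap→a[3]=5 → slow++,fast++
(s=4,f=10) a[fast]=0 → fast++
(s=4,f=11) a[fast]=7≠0 swap→a[4]=7 → slow++,fast++
(s=5,f=12) a[fast]=0 → fast++
(s=5,f=13) a[fast]=0 → fast++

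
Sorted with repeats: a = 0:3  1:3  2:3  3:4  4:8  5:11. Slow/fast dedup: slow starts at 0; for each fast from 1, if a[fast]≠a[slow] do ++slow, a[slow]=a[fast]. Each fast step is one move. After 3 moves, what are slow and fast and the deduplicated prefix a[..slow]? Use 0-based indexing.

(s=0,f=1) a[fast]=3=a[slow] dup → fast++
(s=0,f=2) a[fast]=3=a[slow] dup → fast++
(s=0,f=3) a[fast]=4≠a[slow]=3 write a[1]=4 → slow++,fast++

slow=1, fast=4, prefix=[3, 4]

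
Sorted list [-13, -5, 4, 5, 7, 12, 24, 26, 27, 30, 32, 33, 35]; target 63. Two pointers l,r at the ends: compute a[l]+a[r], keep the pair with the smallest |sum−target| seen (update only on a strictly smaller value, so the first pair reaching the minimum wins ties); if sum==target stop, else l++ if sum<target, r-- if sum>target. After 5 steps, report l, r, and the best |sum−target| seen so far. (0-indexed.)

l=5, r=12, best |Δ|=21

[0,12] -13+35=22 d=41 * → l++
[1,12] -5+35=30 d=33 * → l++
[2,12] 4+35=39 d=24 * → l++
[3,12] 5+35=40 d=23 * → l++
[4,12] 7+35=42 d=21 * → l++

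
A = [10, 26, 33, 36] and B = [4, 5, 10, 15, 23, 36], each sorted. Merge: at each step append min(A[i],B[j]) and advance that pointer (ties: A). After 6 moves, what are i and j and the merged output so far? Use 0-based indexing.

[i=0,j=0] A[i]=10>B[j]=4 take 4 → j++
[i=0,j=1] A[i]=10>B[j]=5 take 5 → j++
[i=0,j=2] A[i]=10<=B[j]=10 take 10 → i++
[i=1,j=2] A[i]=26>B[j]=10 take 10 → j++
[i=1,j=3] A[i]=26>B[j]=15 take 15 → j++
[i=1,j=4] A[i]=26>B[j]=23 take 23 → j++

i=1, j=5, merged so far=[4, 5, 10, 10, 15, 23]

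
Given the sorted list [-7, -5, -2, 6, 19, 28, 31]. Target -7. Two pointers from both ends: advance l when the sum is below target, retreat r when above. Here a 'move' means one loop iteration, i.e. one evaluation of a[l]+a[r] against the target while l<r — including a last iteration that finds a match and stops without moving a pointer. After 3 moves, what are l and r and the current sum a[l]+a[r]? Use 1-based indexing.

l=1, r=4, sum=-1

l=1 r=7: -7+31=24 >-7, r--
l=1 r=6: -7+28=21 >-7, r--
l=1 r=5: -7+19=12 >-7, r--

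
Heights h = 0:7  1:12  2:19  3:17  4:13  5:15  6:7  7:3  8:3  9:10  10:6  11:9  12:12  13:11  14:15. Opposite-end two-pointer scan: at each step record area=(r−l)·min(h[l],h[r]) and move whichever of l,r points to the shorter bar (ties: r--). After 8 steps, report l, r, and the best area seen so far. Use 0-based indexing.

l=2, r=8, best area=180

[0,14] min(7,15)*14=98 best=98 * → l++
[1,14] min(12,15)*13=156 best=156 * → l++
[2,14] min(19,15)*12=180 best=180 * → r--
[2,13] min(19,11)*11=121 best=180 → r--
[2,12] min(19,12)*10=120 best=180 → r--
[2,11] min(19,9)*9=81 best=180 → r--
[2,10] min(19,6)*8=48 best=180 → r--
[2,9] min(19,10)*7=70 best=180 → r--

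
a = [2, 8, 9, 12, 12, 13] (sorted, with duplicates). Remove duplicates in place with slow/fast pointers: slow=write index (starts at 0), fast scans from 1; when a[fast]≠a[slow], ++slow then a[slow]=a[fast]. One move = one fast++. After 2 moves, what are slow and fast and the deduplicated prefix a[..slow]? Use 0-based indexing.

(s=0,f=1) a[fast]=8≠a[slow]=2 write a[1]=8 → slow++,fast++
(s=1,f=2) a[fast]=9≠a[slow]=8 write a[2]=9 → slow++,fast++

slow=2, fast=3, prefix=[2, 8, 9]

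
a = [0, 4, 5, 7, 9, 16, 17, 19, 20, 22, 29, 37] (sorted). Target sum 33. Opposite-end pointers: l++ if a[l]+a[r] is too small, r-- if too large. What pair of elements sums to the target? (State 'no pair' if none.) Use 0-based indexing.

(4, 29)

[0,11] 0+37=37 >33 → r--
[0,10] 0+29=29 <33 → l++
[1,10] 4+29=33 → found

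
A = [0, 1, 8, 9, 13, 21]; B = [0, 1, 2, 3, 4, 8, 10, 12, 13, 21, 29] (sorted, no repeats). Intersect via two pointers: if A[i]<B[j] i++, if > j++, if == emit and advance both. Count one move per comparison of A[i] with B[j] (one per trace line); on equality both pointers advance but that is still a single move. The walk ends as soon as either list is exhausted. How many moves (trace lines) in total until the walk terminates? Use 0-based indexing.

11 moves

i=0 j=0: 0==0 emit, i++,j++
i=1 j=1: 1==1 emit, i++,j++
i=2 j=2: 8>2, j++
i=2 j=3: 8>3, j++
i=2 j=4: 8>4, j++
i=2 j=5: 8==8 emit, i++,j++
i=3 j=6: 9<10, i++
i=4 j=6: 13>10, j++
i=4 j=7: 13>12, j++
i=4 j=8: 13==13 emit, i++,j++
i=5 j=9: 21==21 emit, i++,j++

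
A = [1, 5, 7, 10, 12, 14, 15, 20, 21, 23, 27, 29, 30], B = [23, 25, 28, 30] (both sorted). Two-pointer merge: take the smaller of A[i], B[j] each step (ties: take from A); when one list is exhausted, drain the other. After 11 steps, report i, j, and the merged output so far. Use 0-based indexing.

i=0 j=0: A[i]=1<=B[j]=23 take 1, i++
i=1 j=0: A[i]=5<=B[j]=23 take 5, i++
i=2 j=0: A[i]=7<=B[j]=23 take 7, i++
i=3 j=0: A[i]=10<=B[j]=23 take 10, i++
i=4 j=0: A[i]=12<=B[j]=23 take 12, i++
i=5 j=0: A[i]=14<=B[j]=23 take 14, i++
i=6 j=0: A[i]=15<=B[j]=23 take 15, i++
i=7 j=0: A[i]=20<=B[j]=23 take 20, i++
i=8 j=0: A[i]=21<=B[j]=23 take 21, i++
i=9 j=0: A[i]=23<=B[j]=23 take 23, i++
i=10 j=0: A[i]=27>B[j]=23 take 23, j++

i=10, j=1, merged so far=[1, 5, 7, 10, 12, 14, 15, 20, 21, 23, 23]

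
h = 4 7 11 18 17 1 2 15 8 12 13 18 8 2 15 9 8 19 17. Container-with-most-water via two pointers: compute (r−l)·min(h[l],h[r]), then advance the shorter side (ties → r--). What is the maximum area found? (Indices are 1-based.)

max area = 255

l=1 r=19: min(4,17)*18=72 best=72 *, l++
l=2 r=19: min(7,17)*17=119 best=119 *, l++
l=3 r=19: min(11,17)*16=176 best=176 *, l++
l=4 r=19: min(18,17)*15=255 best=255 *, r--
l=4 r=18: min(18,19)*14=252 best=255, l++
l=5 r=18: min(17,19)*13=221 best=255, l++
l=6 r=18: min(1,19)*12=12 best=255, l++
l=7 r=18: min(2,19)*11=22 best=255, l++
l=8 r=18: min(15,19)*10=150 best=255, l++
l=9 r=18: min(8,19)*9=72 best=255, l++
l=10 r=18: min(12,19)*8=96 best=255, l++
l=11 r=18: min(13,19)*7=91 best=255, l++
l=12 r=18: min(18,19)*6=108 best=255, l++
l=13 r=18: min(8,19)*5=40 best=255, l++
l=14 r=18: min(2,19)*4=8 best=255, l++
l=15 r=18: min(15,19)*3=45 best=255, l++
l=16 r=18: min(9,19)*2=18 best=255, l++
l=17 r=18: min(8,19)*1=8 best=255, l++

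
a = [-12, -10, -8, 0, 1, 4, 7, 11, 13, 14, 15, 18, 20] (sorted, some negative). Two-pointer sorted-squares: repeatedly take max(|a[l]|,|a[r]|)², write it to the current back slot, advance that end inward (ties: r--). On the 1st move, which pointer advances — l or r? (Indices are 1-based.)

r

[1,13] |-12|<=|20| out[13]=400 → r--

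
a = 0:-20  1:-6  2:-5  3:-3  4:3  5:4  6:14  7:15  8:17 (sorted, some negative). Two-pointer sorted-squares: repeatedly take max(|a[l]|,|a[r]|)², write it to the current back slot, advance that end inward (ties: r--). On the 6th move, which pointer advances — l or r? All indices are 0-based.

[0,8] |-20|>|17| out[8]=400 → l++
[1,8] |-6|<=|17| out[7]=289 → r--
[1,7] |-6|<=|15| out[6]=225 → r--
[1,6] |-6|<=|14| out[5]=196 → r--
[1,5] |-6|>|4| out[4]=36 → l++
[2,5] |-5|>|4| out[3]=25 → l++

l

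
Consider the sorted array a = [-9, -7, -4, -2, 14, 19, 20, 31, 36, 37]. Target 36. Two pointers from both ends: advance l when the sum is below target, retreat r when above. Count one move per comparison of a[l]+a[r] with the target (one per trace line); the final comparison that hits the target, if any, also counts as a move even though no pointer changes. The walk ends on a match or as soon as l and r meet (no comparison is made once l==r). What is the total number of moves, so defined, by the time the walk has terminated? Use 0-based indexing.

[0,9] -9+37=28 <36 → l++
[1,9] -7+37=30 <36 → l++
[2,9] -4+37=33 <36 → l++
[3,9] -2+37=35 <36 → l++
[4,9] 14+37=51 >36 → r--
[4,8] 14+36=50 >36 → r--
[4,7] 14+31=45 >36 → r--
[4,6] 14+20=34 <36 → l++
[5,6] 19+20=39 >36 → r--

9 moves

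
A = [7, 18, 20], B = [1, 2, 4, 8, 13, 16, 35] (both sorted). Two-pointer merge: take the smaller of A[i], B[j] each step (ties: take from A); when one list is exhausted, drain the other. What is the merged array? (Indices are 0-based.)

i=0 j=0: A[i]=7>B[j]=1 take 1, j++
i=0 j=1: A[i]=7>B[j]=2 take 2, j++
i=0 j=2: A[i]=7>B[j]=4 take 4, j++
i=0 j=3: A[i]=7<=B[j]=8 take 7, i++
i=1 j=3: A[i]=18>B[j]=8 take 8, j++
i=1 j=4: A[i]=18>B[j]=13 take 13, j++
i=1 j=5: A[i]=18>B[j]=16 take 16, j++
i=1 j=6: A[i]=18<=B[j]=35 take 18, i++
i=2 j=6: A[i]=20<=B[j]=35 take 20, i++
i=3 j=6: A done, take B[j]=35, j++

[1, 2, 4, 7, 8, 13, 16, 18, 20, 35]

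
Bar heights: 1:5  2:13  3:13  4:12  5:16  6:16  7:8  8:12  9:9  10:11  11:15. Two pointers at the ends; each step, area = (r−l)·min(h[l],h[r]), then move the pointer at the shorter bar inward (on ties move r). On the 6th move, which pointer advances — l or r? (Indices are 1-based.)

r

[1,11] min(5,15)*10=50 best=50 * → l++
[2,11] min(13,15)*9=117 best=117 * → l++
[3,11] min(13,15)*8=104 best=117 → l++
[4,11] min(12,15)*7=84 best=117 → l++
[5,11] min(16,15)*6=90 best=117 → r--
[5,10] min(16,11)*5=55 best=117 → r--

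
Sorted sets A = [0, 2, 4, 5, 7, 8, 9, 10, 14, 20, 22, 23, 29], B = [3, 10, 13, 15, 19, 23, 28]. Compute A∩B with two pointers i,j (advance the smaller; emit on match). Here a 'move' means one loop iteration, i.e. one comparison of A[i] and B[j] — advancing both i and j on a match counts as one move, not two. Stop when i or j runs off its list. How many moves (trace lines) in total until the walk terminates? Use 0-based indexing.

[i=0,j=0] 0<3 → i++
[i=1,j=0] 2<3 → i++
[i=2,j=0] 4>3 → j++
[i=2,j=1] 4<10 → i++
[i=3,j=1] 5<10 → i++
[i=4,j=1] 7<10 → i++
[i=5,j=1] 8<10 → i++
[i=6,j=1] 9<10 → i++
[i=7,j=1] 10==10 emit → i++,j++
[i=8,j=2] 14>13 → j++
[i=8,j=3] 14<15 → i++
[i=9,j=3] 20>15 → j++
[i=9,j=4] 20>19 → j++
[i=9,j=5] 20<23 → i++
[i=10,j=5] 22<23 → i++
[i=11,j=5] 23==23 emit → i++,j++
[i=12,j=6] 29>28 → j++

17 moves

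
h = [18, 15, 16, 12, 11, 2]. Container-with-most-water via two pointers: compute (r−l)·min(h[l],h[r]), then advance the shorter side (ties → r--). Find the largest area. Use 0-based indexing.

l=0 r=5: min(18,2)*5=10 best=10 *, r--
l=0 r=4: min(18,11)*4=44 best=44 *, r--
l=0 r=3: min(18,12)*3=36 best=44, r--
l=0 r=2: min(18,16)*2=32 best=44, r--
l=0 r=1: min(18,15)*1=15 best=44, r--

max area = 44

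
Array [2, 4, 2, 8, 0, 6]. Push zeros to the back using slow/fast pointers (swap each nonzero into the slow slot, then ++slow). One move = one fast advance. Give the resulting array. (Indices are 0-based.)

[2, 4, 2, 8, 6, 0]

slow=0 fast=0: a[fast]=2≠0 swap→a[0]=2, slow++,fast++
slow=1 fast=1: a[fast]=4≠0 swap→a[1]=4, slow++,fast++
slow=2 fast=2: a[fast]=2≠0 swap→a[2]=2, slow++,fast++
slow=3 fast=3: a[fast]=8≠0 swap→a[3]=8, slow++,fast++
slow=4 fast=4: a[fast]=0, fast++
slow=4 fast=5: a[fast]=6≠0 swap→a[4]=6, slow++,fast++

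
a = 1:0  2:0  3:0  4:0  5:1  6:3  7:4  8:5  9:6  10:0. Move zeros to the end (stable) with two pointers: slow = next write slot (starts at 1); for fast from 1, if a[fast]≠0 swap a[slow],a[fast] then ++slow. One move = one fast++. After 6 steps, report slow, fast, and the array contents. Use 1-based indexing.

slow=1 fast=1: a[fast]=0, fast++
slow=1 fast=2: a[fast]=0, fast++
slow=1 fast=3: a[fast]=0, fast++
slow=1 fast=4: a[fast]=0, fast++
slow=1 fast=5: a[fast]=1≠0 swap→a[1]=1, slow++,fast++
slow=2 fast=6: a[fast]=3≠0 swap→a[2]=3, slow++,fast++

slow=3, fast=7, a=[1, 3, 0, 0, 0, 0, 4, 5, 6, 0]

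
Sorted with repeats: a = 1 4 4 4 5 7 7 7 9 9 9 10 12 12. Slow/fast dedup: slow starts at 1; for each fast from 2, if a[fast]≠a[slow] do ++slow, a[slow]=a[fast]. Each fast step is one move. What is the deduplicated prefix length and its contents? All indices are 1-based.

length 7; prefix = [1, 4, 5, 7, 9, 10, 12]

(s=1,f=2) a[fast]=4≠a[slow]=1 write a[2]=4 → slow++,fast++
(s=2,f=3) a[fast]=4=a[slow] dup → fast++
(s=2,f=4) a[fast]=4=a[slow] dup → fast++
(s=2,f=5) a[fast]=5≠a[slow]=4 write a[3]=5 → slow++,fast++
(s=3,f=6) a[fast]=7≠a[slow]=5 write a[4]=7 → slow++,fast++
(s=4,f=7) a[fast]=7=a[slow] dup → fast++
(s=4,f=8) a[fast]=7=a[slow] dup → fast++
(s=4,f=9) a[fast]=9≠a[slow]=7 write a[5]=9 → slow++,fast++
(s=5,f=10) a[fast]=9=a[slow] dup → fast++
(s=5,f=11) a[fast]=9=a[slow] dup → fast++
(s=5,f=12) a[fast]=10≠a[slow]=9 write a[6]=10 → slow++,fast++
(s=6,f=13) a[fast]=12≠a[slow]=10 write a[7]=12 → slow++,fast++
(s=7,f=14) a[fast]=12=a[slow] dup → fast++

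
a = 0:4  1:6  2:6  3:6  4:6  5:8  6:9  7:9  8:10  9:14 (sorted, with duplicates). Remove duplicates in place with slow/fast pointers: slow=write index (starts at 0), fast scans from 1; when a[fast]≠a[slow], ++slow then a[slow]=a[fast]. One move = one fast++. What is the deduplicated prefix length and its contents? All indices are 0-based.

slow=0 fast=1: a[fast]=6≠a[slow]=4 write a[1]=6, slow++,fast++
slow=1 fast=2: a[fast]=6=a[slow] dup, fast++
slow=1 fast=3: a[fast]=6=a[slow] dup, fast++
slow=1 fast=4: a[fast]=6=a[slow] dup, fast++
slow=1 fast=5: a[fast]=8≠a[slow]=6 write a[2]=8, slow++,fast++
slow=2 fast=6: a[fast]=9≠a[slow]=8 write a[3]=9, slow++,fast++
slow=3 fast=7: a[fast]=9=a[slow] dup, fast++
slow=3 fast=8: a[fast]=10≠a[slow]=9 write a[4]=10, slow++,fast++
slow=4 fast=9: a[fast]=14≠a[slow]=10 write a[5]=14, slow++,fast++

length 6; prefix = [4, 6, 8, 9, 10, 14]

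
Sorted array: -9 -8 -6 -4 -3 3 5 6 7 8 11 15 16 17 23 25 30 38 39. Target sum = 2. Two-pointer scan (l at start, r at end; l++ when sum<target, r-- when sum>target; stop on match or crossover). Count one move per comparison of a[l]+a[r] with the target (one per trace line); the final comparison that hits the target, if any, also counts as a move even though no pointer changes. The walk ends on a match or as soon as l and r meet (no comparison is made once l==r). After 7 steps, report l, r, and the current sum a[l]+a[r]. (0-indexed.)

l=0, r=11, sum=6

l=0 r=18: -9+39=30 >2, r--
l=0 r=17: -9+38=29 >2, r--
l=0 r=16: -9+30=21 >2, r--
l=0 r=15: -9+25=16 >2, r--
l=0 r=14: -9+23=14 >2, r--
l=0 r=13: -9+17=8 >2, r--
l=0 r=12: -9+16=7 >2, r--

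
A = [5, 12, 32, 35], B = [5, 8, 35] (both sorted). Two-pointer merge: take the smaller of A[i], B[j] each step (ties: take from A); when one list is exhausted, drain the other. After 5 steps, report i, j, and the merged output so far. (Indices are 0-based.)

i=3, j=2, merged so far=[5, 5, 8, 12, 32]

[i=0,j=0] A[i]=5<=B[j]=5 take 5 → i++
[i=1,j=0] A[i]=12>B[j]=5 take 5 → j++
[i=1,j=1] A[i]=12>B[j]=8 take 8 → j++
[i=1,j=2] A[i]=12<=B[j]=35 take 12 → i++
[i=2,j=2] A[i]=32<=B[j]=35 take 32 → i++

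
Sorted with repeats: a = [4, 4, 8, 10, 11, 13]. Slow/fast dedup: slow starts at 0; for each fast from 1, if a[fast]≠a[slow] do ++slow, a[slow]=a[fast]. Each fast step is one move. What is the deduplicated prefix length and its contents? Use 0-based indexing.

(s=0,f=1) a[fast]=4=a[slow] dup → fast++
(s=0,f=2) a[fast]=8≠a[slow]=4 write a[1]=8 → slow++,fast++
(s=1,f=3) a[fast]=10≠a[slow]=8 write a[2]=10 → slow++,fast++
(s=2,f=4) a[fast]=11≠a[slow]=10 write a[3]=11 → slow++,fast++
(s=3,f=5) a[fast]=13≠a[slow]=11 write a[4]=13 → slow++,fast++

length 5; prefix = [4, 8, 10, 11, 13]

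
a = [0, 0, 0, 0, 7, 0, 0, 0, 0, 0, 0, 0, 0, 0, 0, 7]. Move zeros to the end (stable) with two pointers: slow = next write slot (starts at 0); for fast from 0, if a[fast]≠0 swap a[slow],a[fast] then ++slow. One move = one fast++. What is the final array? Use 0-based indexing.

slow=0 fast=0: a[fast]=0, fast++
slow=0 fast=1: a[fast]=0, fast++
slow=0 fast=2: a[fast]=0, fast++
slow=0 fast=3: a[fast]=0, fast++
slow=0 fast=4: a[fast]=7≠0 swap→a[0]=7, slow++,fast++
slow=1 fast=5: a[fast]=0, fast++
slow=1 fast=6: a[fast]=0, fast++
slow=1 fast=7: a[fast]=0, fast++
slow=1 fast=8: a[fast]=0, fast++
slow=1 fast=9: a[fast]=0, fast++
slow=1 fast=10: a[fast]=0, fast++
slow=1 fast=11: a[fast]=0, fast++
slow=1 fast=12: a[fast]=0, fast++
slow=1 fast=13: a[fast]=0, fast++
slow=1 fast=14: a[fast]=0, fast++
slow=1 fast=15: a[fast]=7≠0 swap→a[1]=7, slow++,fast++

[7, 7, 0, 0, 0, 0, 0, 0, 0, 0, 0, 0, 0, 0, 0, 0]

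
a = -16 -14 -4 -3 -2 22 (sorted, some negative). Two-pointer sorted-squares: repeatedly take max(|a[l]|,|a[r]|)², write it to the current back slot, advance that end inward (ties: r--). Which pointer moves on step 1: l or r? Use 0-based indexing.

l=0 r=5: |-16|<=|22| out[5]=484, r--

r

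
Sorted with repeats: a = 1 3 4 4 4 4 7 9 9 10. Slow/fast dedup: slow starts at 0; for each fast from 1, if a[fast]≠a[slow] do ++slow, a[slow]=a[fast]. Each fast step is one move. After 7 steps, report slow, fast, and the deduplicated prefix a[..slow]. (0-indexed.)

(s=0,f=1) a[fast]=3≠a[slow]=1 write a[1]=3 → slow++,fast++
(s=1,f=2) a[fast]=4≠a[slow]=3 write a[2]=4 → slow++,fast++
(s=2,f=3) a[fast]=4=a[slow] dup → fast++
(s=2,f=4) a[fast]=4=a[slow] dup → fast++
(s=2,f=5) a[fast]=4=a[slow] dup → fast++
(s=2,f=6) a[fast]=7≠a[slow]=4 write a[3]=7 → slow++,fast++
(s=3,f=7) a[fast]=9≠a[slow]=7 write a[4]=9 → slow++,fast++

slow=4, fast=8, prefix=[1, 3, 4, 7, 9]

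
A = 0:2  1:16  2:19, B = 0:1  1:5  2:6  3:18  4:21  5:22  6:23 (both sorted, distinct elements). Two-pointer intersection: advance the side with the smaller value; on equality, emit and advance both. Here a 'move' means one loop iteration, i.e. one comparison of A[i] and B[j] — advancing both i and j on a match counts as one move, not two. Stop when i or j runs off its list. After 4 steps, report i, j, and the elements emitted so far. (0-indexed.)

i=1, j=3, emitted=[]

[i=0,j=0] 2>1 → j++
[i=0,j=1] 2<5 → i++
[i=1,j=1] 16>5 → j++
[i=1,j=2] 16>6 → j++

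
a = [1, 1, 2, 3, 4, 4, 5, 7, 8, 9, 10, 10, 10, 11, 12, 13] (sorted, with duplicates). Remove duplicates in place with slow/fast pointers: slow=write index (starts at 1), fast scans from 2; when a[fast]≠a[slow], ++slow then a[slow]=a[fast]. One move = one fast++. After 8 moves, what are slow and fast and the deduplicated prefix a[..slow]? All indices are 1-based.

slow=7, fast=10, prefix=[1, 2, 3, 4, 5, 7, 8]

slow=1 fast=2: a[fast]=1=a[slow] dup, fast++
slow=1 fast=3: a[fast]=2≠a[slow]=1 write a[2]=2, slow++,fast++
slow=2 fast=4: a[fast]=3≠a[slow]=2 write a[3]=3, slow++,fast++
slow=3 fast=5: a[fast]=4≠a[slow]=3 write a[4]=4, slow++,fast++
slow=4 fast=6: a[fast]=4=a[slow] dup, fast++
slow=4 fast=7: a[fast]=5≠a[slow]=4 write a[5]=5, slow++,fast++
slow=5 fast=8: a[fast]=7≠a[slow]=5 write a[6]=7, slow++,fast++
slow=6 fast=9: a[fast]=8≠a[slow]=7 write a[7]=8, slow++,fast++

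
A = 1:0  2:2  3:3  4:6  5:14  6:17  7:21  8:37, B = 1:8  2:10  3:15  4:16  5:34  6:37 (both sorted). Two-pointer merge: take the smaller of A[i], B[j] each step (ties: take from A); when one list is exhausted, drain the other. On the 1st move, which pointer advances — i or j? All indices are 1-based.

[i=1,j=1] A[i]=0<=B[j]=8 take 0 → i++

i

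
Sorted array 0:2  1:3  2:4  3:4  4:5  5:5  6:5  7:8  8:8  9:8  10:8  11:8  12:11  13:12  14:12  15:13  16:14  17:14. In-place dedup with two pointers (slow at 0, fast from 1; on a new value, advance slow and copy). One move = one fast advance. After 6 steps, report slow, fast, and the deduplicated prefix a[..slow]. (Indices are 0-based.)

slow=3, fast=7, prefix=[2, 3, 4, 5]

slow=0 fast=1: a[fast]=3≠a[slow]=2 write a[1]=3, slow++,fast++
slow=1 fast=2: a[fast]=4≠a[slow]=3 write a[2]=4, slow++,fast++
slow=2 fast=3: a[fast]=4=a[slow] dup, fast++
slow=2 fast=4: a[fast]=5≠a[slow]=4 write a[3]=5, slow++,fast++
slow=3 fast=5: a[fast]=5=a[slow] dup, fast++
slow=3 fast=6: a[fast]=5=a[slow] dup, fast++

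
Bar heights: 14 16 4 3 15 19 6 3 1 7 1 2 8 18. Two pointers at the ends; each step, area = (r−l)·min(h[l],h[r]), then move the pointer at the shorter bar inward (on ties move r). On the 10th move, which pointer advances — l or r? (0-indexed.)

r

[0,13] min(14,18)*13=182 best=182 * → l++
[1,13] min(16,18)*12=192 best=192 * → l++
[2,13] min(4,18)*11=44 best=192 → l++
[3,13] min(3,18)*10=30 best=192 → l++
[4,13] min(15,18)*9=135 best=192 → l++
[5,13] min(19,18)*8=144 best=192 → r--
[5,12] min(19,8)*7=56 best=192 → r--
[5,11] min(19,2)*6=12 best=192 → r--
[5,10] min(19,1)*5=5 best=192 → r--
[5,9] min(19,7)*4=28 best=192 → r--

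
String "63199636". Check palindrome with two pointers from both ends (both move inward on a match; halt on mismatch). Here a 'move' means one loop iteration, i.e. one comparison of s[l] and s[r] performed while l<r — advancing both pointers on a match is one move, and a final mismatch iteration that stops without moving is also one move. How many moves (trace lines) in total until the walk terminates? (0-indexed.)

l=0 r=7: '6'=='6', l++,r--
l=1 r=6: '3'=='3', l++,r--
l=2 r=5: '1'!='6', stop

3 moves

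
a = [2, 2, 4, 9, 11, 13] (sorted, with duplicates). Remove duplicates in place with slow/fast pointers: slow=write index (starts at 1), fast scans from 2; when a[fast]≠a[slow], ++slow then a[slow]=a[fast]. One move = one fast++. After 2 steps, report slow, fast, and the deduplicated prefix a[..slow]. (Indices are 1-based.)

slow=1 fast=2: a[fast]=2=a[slow] dup, fast++
slow=1 fast=3: a[fast]=4≠a[slow]=2 write a[2]=4, slow++,fast++

slow=2, fast=4, prefix=[2, 4]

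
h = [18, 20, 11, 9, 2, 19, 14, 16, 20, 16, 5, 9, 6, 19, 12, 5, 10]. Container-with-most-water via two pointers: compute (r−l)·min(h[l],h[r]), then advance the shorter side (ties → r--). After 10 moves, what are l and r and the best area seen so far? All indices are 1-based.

l=2, r=8, best area=234

l=1 r=17: min(18,10)*16=160 best=160 *, r--
l=1 r=16: min(18,5)*15=75 best=160, r--
l=1 r=15: min(18,12)*14=168 best=168 *, r--
l=1 r=14: min(18,19)*13=234 best=234 *, l++
l=2 r=14: min(20,19)*12=228 best=234, r--
l=2 r=13: min(20,6)*11=66 best=234, r--
l=2 r=12: min(20,9)*10=90 best=234, r--
l=2 r=11: min(20,5)*9=45 best=234, r--
l=2 r=10: min(20,16)*8=128 best=234, r--
l=2 r=9: min(20,20)*7=140 best=234, r--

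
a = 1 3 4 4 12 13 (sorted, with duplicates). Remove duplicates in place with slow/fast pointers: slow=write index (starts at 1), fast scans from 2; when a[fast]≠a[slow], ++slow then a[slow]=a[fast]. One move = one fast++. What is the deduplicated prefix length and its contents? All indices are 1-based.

slow=1 fast=2: a[fast]=3≠a[slow]=1 write a[2]=3, slow++,fast++
slow=2 fast=3: a[fast]=4≠a[slow]=3 write a[3]=4, slow++,fast++
slow=3 fast=4: a[fast]=4=a[slow] dup, fast++
slow=3 fast=5: a[fast]=12≠a[slow]=4 write a[4]=12, slow++,fast++
slow=4 fast=6: a[fast]=13≠a[slow]=12 write a[5]=13, slow++,fast++

length 5; prefix = [1, 3, 4, 12, 13]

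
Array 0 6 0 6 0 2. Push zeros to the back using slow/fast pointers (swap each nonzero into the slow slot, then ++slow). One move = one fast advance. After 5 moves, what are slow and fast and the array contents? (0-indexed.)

slow=2, fast=5, a=[6, 6, 0, 0, 0, 2]

(s=0,f=0) a[fast]=0 → fast++
(s=0,f=1) a[fast]=6≠0 swap→a[0]=6 → slow++,fast++
(s=1,f=2) a[fast]=0 → fast++
(s=1,f=3) a[fast]=6≠0 swap→a[1]=6 → slow++,fast++
(s=2,f=4) a[fast]=0 → fast++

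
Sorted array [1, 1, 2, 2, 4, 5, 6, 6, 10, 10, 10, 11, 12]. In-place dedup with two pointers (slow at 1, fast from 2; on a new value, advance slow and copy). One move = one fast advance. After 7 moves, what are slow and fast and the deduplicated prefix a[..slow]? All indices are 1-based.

(s=1,f=2) a[fast]=1=a[slow] dup → fast++
(s=1,f=3) a[fast]=2≠a[slow]=1 write a[2]=2 → slow++,fast++
(s=2,f=4) a[fast]=2=a[slow] dup → fast++
(s=2,f=5) a[fast]=4≠a[slow]=2 write a[3]=4 → slow++,fast++
(s=3,f=6) a[fast]=5≠a[slow]=4 write a[4]=5 → slow++,fast++
(s=4,f=7) a[fast]=6≠a[slow]=5 write a[5]=6 → slow++,fast++
(s=5,f=8) a[fast]=6=a[slow] dup → fast++

slow=5, fast=9, prefix=[1, 2, 4, 5, 6]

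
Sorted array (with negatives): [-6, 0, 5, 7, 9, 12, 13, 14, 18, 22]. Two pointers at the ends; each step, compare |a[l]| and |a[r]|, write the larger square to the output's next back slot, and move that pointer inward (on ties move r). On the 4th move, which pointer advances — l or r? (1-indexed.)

l=1 r=10: |-6|<=|22| out[10]=484, r--
l=1 r=9: |-6|<=|18| out[9]=324, r--
l=1 r=8: |-6|<=|14| out[8]=196, r--
l=1 r=7: |-6|<=|13| out[7]=169, r--

r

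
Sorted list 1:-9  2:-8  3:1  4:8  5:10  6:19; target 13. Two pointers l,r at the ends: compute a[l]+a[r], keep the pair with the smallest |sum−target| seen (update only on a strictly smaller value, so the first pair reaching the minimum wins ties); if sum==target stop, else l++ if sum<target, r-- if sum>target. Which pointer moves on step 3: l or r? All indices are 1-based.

r

l=1 r=6: -9+19=10 d=3 *, l++
l=2 r=6: -8+19=11 d=2 *, l++
l=3 r=6: 1+19=20 d=7, r--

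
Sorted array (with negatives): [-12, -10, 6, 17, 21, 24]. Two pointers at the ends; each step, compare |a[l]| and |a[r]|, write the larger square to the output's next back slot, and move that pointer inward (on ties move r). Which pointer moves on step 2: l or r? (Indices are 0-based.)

r

[0,5] |-12|<=|24| out[5]=576 → r--
[0,4] |-12|<=|21| out[4]=441 → r--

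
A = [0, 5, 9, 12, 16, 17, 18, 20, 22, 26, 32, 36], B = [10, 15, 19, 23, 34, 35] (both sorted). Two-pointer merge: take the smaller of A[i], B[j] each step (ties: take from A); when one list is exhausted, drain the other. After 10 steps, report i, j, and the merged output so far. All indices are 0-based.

[i=0,j=0] A[i]=0<=B[j]=10 take 0 → i++
[i=1,j=0] A[i]=5<=B[j]=10 take 5 → i++
[i=2,j=0] A[i]=9<=B[j]=10 take 9 → i++
[i=3,j=0] A[i]=12>B[j]=10 take 10 → j++
[i=3,j=1] A[i]=12<=B[j]=15 take 12 → i++
[i=4,j=1] A[i]=16>B[j]=15 take 15 → j++
[i=4,j=2] A[i]=16<=B[j]=19 take 16 → i++
[i=5,j=2] A[i]=17<=B[j]=19 take 17 → i++
[i=6,j=2] A[i]=18<=B[j]=19 take 18 → i++
[i=7,j=2] A[i]=20>B[j]=19 take 19 → j++

i=7, j=3, merged so far=[0, 5, 9, 10, 12, 15, 16, 17, 18, 19]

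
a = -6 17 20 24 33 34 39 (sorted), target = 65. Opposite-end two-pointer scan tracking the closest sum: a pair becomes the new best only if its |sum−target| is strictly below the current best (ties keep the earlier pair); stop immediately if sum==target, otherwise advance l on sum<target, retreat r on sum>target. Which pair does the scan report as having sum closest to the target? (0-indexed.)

pair (24, 39) with sum 63 (|Δ|=2)

l=0 r=6: -6+39=33 d=32 *, l++
l=1 r=6: 17+39=56 d=9 *, l++
l=2 r=6: 20+39=59 d=6 *, l++
l=3 r=6: 24+39=63 d=2 *, l++
l=4 r=6: 33+39=72 d=7, r--
l=4 r=5: 33+34=67 d=2, r--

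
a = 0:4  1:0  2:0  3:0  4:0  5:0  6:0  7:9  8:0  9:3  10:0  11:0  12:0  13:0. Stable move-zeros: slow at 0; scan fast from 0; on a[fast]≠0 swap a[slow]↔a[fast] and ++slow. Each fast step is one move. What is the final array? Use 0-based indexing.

(s=0,f=0) a[fast]=4≠0 swap→a[0]=4 → slow++,fast++
(s=1,f=1) a[fast]=0 → fast++
(s=1,f=2) a[fast]=0 → fast++
(s=1,f=3) a[fast]=0 → fast++
(s=1,f=4) a[fast]=0 → fast++
(s=1,f=5) a[fast]=0 → fast++
(s=1,f=6) a[fast]=0 → fast++
(s=1,f=7) a[fast]=9≠0 swap→a[1]=9 → slow++,fast++
(s=2,f=8) a[fast]=0 → fast++
(s=2,f=9) a[fast]=3≠0 swap→a[2]=3 → slow++,fast++
(s=3,f=10) a[fast]=0 → fast++
(s=3,f=11) a[fast]=0 → fast++
(s=3,f=12) a[fast]=0 → fast++
(s=3,f=13) a[fast]=0 → fast++

[4, 9, 3, 0, 0, 0, 0, 0, 0, 0, 0, 0, 0, 0]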